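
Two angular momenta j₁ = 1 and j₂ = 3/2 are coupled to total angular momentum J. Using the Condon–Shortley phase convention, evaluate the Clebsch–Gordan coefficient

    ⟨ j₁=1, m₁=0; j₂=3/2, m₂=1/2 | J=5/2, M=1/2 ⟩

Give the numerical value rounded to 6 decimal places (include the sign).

+0.774597

triangle: 0!*2!*3!/6! = 12/720
(j±m)!: 1!*1!*2!*1!*3!*2! = 24
prefactor² = (2J+1)*Δ*N² = 12/5
  k=0: +1/(0!*0!*1!*2!*1!*1!) = 1/2
Σ = 1/2  ⇒  CG² = 12/5*1/2² = 3/5
CG = +√(3/5) = +0.774597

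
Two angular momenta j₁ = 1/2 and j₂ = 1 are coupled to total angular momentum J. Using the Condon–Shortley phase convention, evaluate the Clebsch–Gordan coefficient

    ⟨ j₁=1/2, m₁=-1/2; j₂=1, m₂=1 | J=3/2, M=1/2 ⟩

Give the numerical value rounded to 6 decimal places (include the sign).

triangle: 0!×1!×2!/4! = 2/24
(j±m)!: 0!×1!×2!×0!×2!×1! = 4
prefactor² = (2J+1)×Δ×N² = 4/3
  k=0: +1/(0!×0!×1!×2!×0!×0!) = 1/2
Σ = 1/2  ⇒  CG² = 4/3×1/2² = 1/3
CG = +√(1/3) = +0.577350

+0.577350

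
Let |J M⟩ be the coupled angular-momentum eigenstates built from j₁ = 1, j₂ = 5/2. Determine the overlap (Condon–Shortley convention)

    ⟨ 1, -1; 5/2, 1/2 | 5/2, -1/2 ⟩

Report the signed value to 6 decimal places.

−√(18/35) ≈ -0.717137

j₁+j₂−J=1  J+j₁−j₂=1  J−j₁+j₂=4  j₁+j₂+J+1=7
(j₁±m₁, j₂±m₂, J±M) = (0,2,3,2,2,3)
P² = 288/35
sum k=1..1:
  [1] −1/4 = -1/4
S = -1/4
C² = P²·S² = 18/35 ; C = -0.717137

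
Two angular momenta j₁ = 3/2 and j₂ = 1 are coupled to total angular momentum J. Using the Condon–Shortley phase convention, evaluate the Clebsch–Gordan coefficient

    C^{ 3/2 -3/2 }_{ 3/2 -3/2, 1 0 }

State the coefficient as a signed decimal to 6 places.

j₁+j₂−J=1  J+j₁−j₂=2  J−j₁+j₂=1  j₁+j₂+J+1=5
(j₁±m₁, j₂±m₂, J±M) = (0,3,1,1,0,3)
P² = 12/5
sum k=1..1:
  [1] −1/2 = -1/2
S = -1/2
C² = P²·S² = 3/5 ; C = -0.774597

−√(3/5) ≈ -0.774597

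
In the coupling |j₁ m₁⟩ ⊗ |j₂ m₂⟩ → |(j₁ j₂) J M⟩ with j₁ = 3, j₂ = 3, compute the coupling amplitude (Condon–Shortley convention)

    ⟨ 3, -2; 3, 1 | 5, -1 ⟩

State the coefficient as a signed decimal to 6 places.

j₁+j₂−J=1  J+j₁−j₂=5  J−j₁+j₂=5  j₁+j₂+J+1=12
(j₁±m₁, j₂±m₂, J±M) = (1,5,4,2,4,6)
P² = 230400/7
sum k=0..1:
  [0] +1/2880 = 1/2880
  [1] −1/288 = -1/288
S = -1/320
C² = P²·S² = 9/28 ; C = -0.566947

-0.566947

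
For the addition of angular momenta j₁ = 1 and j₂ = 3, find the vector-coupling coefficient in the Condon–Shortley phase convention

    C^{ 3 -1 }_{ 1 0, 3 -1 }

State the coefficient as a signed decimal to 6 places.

+√(1/12) = +0.288675

j₁+j₂−J=1  J+j₁−j₂=1  J−j₁+j₂=5  j₁+j₂+J+1=8
(j₁±m₁, j₂±m₂, J±M) = (1,1,2,4,2,4)
P² = 48
sum k=0..1:
  [0] +1/12 = 1/12
  [1] −1/24 = -1/24
S = 1/24
C² = P²·S² = 1/12 ; C = +0.288675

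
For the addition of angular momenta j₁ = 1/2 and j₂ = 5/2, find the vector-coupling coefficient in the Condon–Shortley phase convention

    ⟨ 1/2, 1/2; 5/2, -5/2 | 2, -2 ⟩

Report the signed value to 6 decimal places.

j₁+j₂−J=1  J+j₁−j₂=0  J−j₁+j₂=4  j₁+j₂+J+1=6
(j₁±m₁, j₂±m₂, J±M) = (1,0,0,5,0,4)
P² = 480
sum k=0..0:
  [0] +1/24 = 1/24
S = 1/24
C² = P²·S² = 5/6 ; C = +0.912871

+0.912871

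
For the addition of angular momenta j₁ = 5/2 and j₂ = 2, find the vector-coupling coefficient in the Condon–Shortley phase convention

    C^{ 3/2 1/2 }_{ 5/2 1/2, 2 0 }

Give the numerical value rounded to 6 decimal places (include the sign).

-0.239046  (= −√(2/35))

triangle: 3!*2!*1!/7! = 12/5040
(j±m)!: 3!*2!*2!*2!*2!*1! = 96
prefactor² = (2J+1)*Δ*N² = 32/35
  k=1: −1/(1!*2!*1!*1!*1!*0!) = -1/2
  k=2: +1/(2!*1!*0!*0!*2!*1!) = 1/4
Σ = -1/4  ⇒  CG² = 32/35*(-1/4)² = 2/35
CG = −√(2/35) = -0.239046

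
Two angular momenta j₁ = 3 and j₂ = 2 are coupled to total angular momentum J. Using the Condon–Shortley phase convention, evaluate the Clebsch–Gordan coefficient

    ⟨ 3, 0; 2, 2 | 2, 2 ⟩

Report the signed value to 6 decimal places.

-0.267261  (= −√(1/14))

triangle: 3!×3!×1!/8! = 36/40320
(j±m)!: 3!×3!×4!×0!×4!×0! = 20736
prefactor² = (2J+1)×Δ×N² = 648/7
  k=3: −1/(3!×0!×0!×1!×3!×0!) = -1/36
Σ = -1/36  ⇒  CG² = 648/7×(-1/36)² = 1/14
CG = −√(1/14) = -0.267261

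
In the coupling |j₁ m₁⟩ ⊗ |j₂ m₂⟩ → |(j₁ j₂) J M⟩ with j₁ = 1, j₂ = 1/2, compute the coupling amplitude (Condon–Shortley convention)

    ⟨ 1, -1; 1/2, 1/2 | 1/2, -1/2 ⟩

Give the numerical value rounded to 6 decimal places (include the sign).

−√(2/3) ≈ -0.816497

j₁+j₂−J=1  J+j₁−j₂=1  J−j₁+j₂=0  j₁+j₂+J+1=3
(j₁±m₁, j₂±m₂, J±M) = (0,2,1,0,0,1)
P² = 2/3
sum k=1..1:
  [1] −1/1 = -1
S = -1
C² = P²·S² = 2/3 ; C = -0.816497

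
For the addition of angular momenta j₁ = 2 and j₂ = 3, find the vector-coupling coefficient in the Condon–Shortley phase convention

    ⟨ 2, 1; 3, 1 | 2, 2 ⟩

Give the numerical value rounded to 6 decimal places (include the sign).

-0.462910

triangle: 3!·1!·3!/8! = 36/40320
(j±m)!: 3!·1!·4!·2!·4!·0! = 6912
prefactor² = (2J+1)·Δ·N² = 216/7
  k=1: −1/(1!·2!·0!·3!·1!·0!) = -1/12
Σ = -1/12  ⇒  CG² = 216/7·(-1/12)² = 3/14
CG = −√(3/14) = -0.462910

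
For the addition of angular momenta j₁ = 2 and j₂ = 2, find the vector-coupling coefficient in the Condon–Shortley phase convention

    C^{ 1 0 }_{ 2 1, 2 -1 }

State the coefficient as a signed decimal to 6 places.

triangle: 3!·1!·1!/6! = 6/720
(j±m)!: 3!·1!·1!·3!·1!·1! = 36
prefactor² = (2J+1)·Δ·N² = 9/10
  k=0: +1/(0!·3!·1!·1!·0!·0!) = 1/6
  k=1: −1/(1!·2!·0!·0!·1!·1!) = -1/2
Σ = -1/3  ⇒  CG² = 9/10·(-1/3)² = 1/10
CG = −√(1/10) = -0.316228

−√(1/10) ≈ -0.316228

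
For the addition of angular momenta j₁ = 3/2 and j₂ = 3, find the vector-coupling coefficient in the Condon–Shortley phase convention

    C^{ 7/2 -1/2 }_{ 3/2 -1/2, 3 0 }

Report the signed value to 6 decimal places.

−√(2/21) = -0.308607

j₁+j₂−J=1  J+j₁−j₂=2  J−j₁+j₂=5  j₁+j₂+J+1=9
(j₁±m₁, j₂±m₂, J±M) = (1,2,3,3,3,4)
P² = 384/7
sum k=0..1:
  [0] +1/24 = 1/24
  [1] −1/12 = -1/12
S = -1/24
C² = P²·S² = 2/21 ; C = -0.308607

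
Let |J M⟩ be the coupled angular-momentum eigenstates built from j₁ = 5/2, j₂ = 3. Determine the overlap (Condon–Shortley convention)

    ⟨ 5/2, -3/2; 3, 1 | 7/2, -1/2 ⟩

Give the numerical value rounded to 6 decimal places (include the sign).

+√(8/63) ≈ +0.356348

√[8·2!3!4!/10! · 1!4!4!2!3!4!] = √(18432/175)
  +(−1)^1/∏(1,1,3,3,0,1)! = -1/36  (running -1/36)
  +(−1)^2/∏(2,0,2,2,1,2)! = 1/16  (running 5/144)
⟨..|..⟩ = √(18432/175)·(5/144) = +0.356348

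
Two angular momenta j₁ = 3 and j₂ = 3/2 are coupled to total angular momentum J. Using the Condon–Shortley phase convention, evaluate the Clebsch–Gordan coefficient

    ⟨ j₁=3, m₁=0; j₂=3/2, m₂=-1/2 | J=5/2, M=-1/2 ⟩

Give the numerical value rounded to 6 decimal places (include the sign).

-0.414039

j₁+j₂−J=2  J+j₁−j₂=4  J−j₁+j₂=1  j₁+j₂+J+1=8
(j₁±m₁, j₂±m₂, J±M) = (3,3,1,2,2,3)
P² = 216/35
sum k=0..1:
  [0] +1/12 = 1/12
  [1] −1/4 = -1/4
S = -1/6
C² = P²·S² = 6/35 ; C = -0.414039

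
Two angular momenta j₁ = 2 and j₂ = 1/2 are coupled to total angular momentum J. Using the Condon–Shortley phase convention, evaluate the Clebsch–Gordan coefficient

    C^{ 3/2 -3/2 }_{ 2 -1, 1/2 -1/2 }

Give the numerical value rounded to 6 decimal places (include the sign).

+√(1/5) ≈ +0.447214

√[4·1!3!0!/5! · 1!3!0!1!0!3!] = √(36/5)
  +(−1)^0/∏(0,1,3,0,0,0)! = 1/6  (running 1/6)
⟨..|..⟩ = √(36/5)·(1/6) = +0.447214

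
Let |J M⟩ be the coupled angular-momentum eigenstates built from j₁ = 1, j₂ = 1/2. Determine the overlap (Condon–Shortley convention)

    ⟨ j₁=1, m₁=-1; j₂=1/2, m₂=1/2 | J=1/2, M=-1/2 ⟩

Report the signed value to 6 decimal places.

√[2·1!1!0!/3! · 0!2!1!0!0!1!] = √(2/3)
  +(−1)^1/∏(1,0,1,0,0,0)! = -1  (running -1)
⟨..|..⟩ = √(2/3)·(-1) = -0.816497

−√(2/3) = -0.816497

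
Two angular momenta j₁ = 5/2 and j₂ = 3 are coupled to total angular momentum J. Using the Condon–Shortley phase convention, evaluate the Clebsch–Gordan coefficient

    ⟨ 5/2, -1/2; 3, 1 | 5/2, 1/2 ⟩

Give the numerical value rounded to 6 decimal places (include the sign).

+0.478091  (= +√(8/35))

triangle: 3!*2!*3!/9! = 72/362880
(j±m)!: 2!*3!*4!*2!*3!*2! = 6912
prefactor² = (2J+1)*Δ*N² = 288/35
  k=1: −1/(1!*2!*2!*3!*0!*0!) = -1/24
  k=2: +1/(2!*1!*1!*2!*1!*1!) = 1/4
  k=3: −1/(3!*0!*0!*1!*2!*2!) = -1/24
Σ = 1/6  ⇒  CG² = 288/35*1/6² = 8/35
CG = +√(8/35) = +0.478091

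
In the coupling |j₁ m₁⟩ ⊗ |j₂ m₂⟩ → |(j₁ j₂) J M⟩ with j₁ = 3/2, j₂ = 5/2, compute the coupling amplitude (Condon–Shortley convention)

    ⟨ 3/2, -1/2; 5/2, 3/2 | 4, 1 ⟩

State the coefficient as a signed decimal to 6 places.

+0.517549  (= +√(15/56))

triangle: 0!*3!*5!/9! = 720/362880
(j±m)!: 1!*2!*4!*1!*5!*3! = 34560
prefactor² = (2J+1)*Δ*N² = 4320/7
  k=0: +1/(0!*0!*2!*4!*1!*1!) = 1/48
Σ = 1/48  ⇒  CG² = 4320/7*1/48² = 15/56
CG = +√(15/56) = +0.517549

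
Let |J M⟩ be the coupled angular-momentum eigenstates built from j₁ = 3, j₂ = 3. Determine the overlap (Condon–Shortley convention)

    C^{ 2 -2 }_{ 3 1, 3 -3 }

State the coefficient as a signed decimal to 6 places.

+√(5/42) ≈ +0.345033

j₁+j₂−J=4  J+j₁−j₂=2  J−j₁+j₂=2  j₁+j₂+J+1=9
(j₁±m₁, j₂±m₂, J±M) = (4,2,0,6,0,4)
P² = 7680/7
sum k=0..0:
  [0] +1/96 = 1/96
S = 1/96
C² = P²·S² = 5/42 ; C = +0.345033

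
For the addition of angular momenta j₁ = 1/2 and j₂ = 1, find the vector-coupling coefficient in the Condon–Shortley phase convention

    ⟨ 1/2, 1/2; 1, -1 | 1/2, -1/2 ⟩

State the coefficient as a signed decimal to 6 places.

+0.816497  (= +√(2/3))

√[2·1!0!1!/3! · 1!0!0!2!0!1!] = √(2/3)
  +(−1)^0/∏(0,1,0,0,0,1)! = 1  (running 1)
⟨..|..⟩ = √(2/3)·(1) = +0.816497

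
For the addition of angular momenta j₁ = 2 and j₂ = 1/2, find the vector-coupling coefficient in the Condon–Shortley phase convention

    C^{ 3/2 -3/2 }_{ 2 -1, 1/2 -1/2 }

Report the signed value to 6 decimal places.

√[4·1!3!0!/5! · 1!3!0!1!0!3!] = √(36/5)
  +(−1)^0/∏(0,1,3,0,0,0)! = 1/6  (running 1/6)
⟨..|..⟩ = √(36/5)·(1/6) = +0.447214

+√(1/5) ≈ +0.447214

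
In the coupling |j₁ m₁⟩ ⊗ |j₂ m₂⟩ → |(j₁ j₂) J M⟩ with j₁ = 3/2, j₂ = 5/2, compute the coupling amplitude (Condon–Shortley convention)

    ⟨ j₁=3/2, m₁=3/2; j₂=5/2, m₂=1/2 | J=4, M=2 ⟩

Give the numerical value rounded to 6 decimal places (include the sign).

+√(5/14) ≈ +0.597614

triangle: 0!·3!·5!/9! = 720/362880
(j±m)!: 3!·0!·3!·2!·6!·2! = 103680
prefactor² = (2J+1)·Δ·N² = 12960/7
  k=0: +1/(0!·0!·0!·3!·3!·2!) = 1/72
Σ = 1/72  ⇒  CG² = 12960/7·1/72² = 5/14
CG = +√(5/14) = +0.597614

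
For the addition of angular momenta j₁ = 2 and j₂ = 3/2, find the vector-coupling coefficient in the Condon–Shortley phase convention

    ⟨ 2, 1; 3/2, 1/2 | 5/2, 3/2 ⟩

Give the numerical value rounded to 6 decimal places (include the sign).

+√(1/35) ≈ +0.169031

√[6·1!3!2!/7! · 3!1!2!1!4!1!] = √(144/35)
  +(−1)^0/∏(0,1,1,2,2,0)! = 1/4  (running 1/4)
  +(−1)^1/∏(1,0,0,1,3,1)! = -1/6  (running 1/12)
⟨..|..⟩ = √(144/35)·(1/12) = +0.169031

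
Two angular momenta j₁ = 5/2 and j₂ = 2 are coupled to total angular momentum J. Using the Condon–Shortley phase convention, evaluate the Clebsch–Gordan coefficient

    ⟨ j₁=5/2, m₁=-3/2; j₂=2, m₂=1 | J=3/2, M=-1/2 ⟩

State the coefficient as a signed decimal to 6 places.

j₁+j₂−J=3  J+j₁−j₂=2  J−j₁+j₂=1  j₁+j₂+J+1=7
(j₁±m₁, j₂±m₂, J±M) = (1,4,3,1,1,2)
P² = 96/35
sum k=2..3:
  [2] +1/4 = 1/4
  [3] −1/6 = -1/6
S = 1/12
C² = P²·S² = 2/105 ; C = +0.138013

+0.138013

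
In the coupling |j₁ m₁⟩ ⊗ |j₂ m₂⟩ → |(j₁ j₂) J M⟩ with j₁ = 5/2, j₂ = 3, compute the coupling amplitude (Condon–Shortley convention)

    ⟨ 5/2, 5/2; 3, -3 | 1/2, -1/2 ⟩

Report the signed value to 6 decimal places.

√[2·5!0!1!/7! · 5!0!0!6!0!1!] = √(28800/7)
  +(−1)^0/∏(0,5,0,0,0,1)! = 1/120  (running 1/120)
⟨..|..⟩ = √(28800/7)·(1/120) = +0.534522

+√(2/7) = +0.534522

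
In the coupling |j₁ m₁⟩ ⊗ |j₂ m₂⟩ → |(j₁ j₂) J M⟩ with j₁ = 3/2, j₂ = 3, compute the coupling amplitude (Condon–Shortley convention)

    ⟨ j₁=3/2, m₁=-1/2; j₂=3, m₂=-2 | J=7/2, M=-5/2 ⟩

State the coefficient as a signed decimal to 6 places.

√[8·1!2!5!/9! · 1!2!1!5!1!6!] = √(6400/7)
  +(−1)^0/∏(0,1,2,1,0,4)! = 1/48  (running 1/48)
  +(−1)^1/∏(1,0,1,0,1,5)! = -1/120  (running 1/80)
⟨..|..⟩ = √(6400/7)·(1/80) = +0.377964

+√(1/7) = +0.377964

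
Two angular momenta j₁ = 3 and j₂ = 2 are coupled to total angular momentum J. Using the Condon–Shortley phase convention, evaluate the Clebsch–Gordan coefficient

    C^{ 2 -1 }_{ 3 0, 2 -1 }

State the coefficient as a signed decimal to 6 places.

-0.534522  (= −√(2/7))

triangle: 3!*3!*1!/8! = 36/40320
(j±m)!: 3!*3!*1!*3!*1!*3! = 1296
prefactor² = (2J+1)*Δ*N² = 81/14
  k=0: +1/(0!*3!*3!*1!*0!*0!) = 1/36
  k=1: −1/(1!*2!*2!*0!*1!*1!) = -1/4
Σ = -2/9  ⇒  CG² = 81/14*(-2/9)² = 2/7
CG = −√(2/7) = -0.534522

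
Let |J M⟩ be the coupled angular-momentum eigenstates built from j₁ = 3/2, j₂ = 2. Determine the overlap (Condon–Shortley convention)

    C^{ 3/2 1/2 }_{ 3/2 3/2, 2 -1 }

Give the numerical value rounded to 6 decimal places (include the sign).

triangle: 2!*1!*2!/6! = 4/720
(j±m)!: 3!*0!*1!*3!*2!*1! = 72
prefactor² = (2J+1)*Δ*N² = 8/5
  k=0: +1/(0!*2!*0!*1!*1!*1!) = 1/2
Σ = 1/2  ⇒  CG² = 8/5*1/2² = 2/5
CG = +√(2/5) = +0.632456

+0.632456  (= +√(2/5))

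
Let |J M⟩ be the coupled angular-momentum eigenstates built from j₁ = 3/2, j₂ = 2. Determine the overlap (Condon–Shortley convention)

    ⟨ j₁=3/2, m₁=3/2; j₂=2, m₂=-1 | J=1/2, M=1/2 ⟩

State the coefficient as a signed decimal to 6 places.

+0.316228  (= +√(1/10))

j₁+j₂−J=3  J+j₁−j₂=0  J−j₁+j₂=1  j₁+j₂+J+1=5
(j₁±m₁, j₂±m₂, J±M) = (3,0,1,3,1,0)
P² = 18/5
sum k=0..0:
  [0] +1/6 = 1/6
S = 1/6
C² = P²·S² = 1/10 ; C = +0.316228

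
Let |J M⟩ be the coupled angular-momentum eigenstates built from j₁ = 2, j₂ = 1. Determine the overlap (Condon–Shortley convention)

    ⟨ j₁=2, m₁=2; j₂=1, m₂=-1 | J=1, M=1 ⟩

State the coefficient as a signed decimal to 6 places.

√[3·2!2!0!/5! · 4!0!0!2!2!0!] = √(48/5)
  +(−1)^0/∏(0,2,0,0,2,0)! = 1/4  (running 1/4)
⟨..|..⟩ = √(48/5)·(1/4) = +0.774597

+0.774597  (= +√(3/5))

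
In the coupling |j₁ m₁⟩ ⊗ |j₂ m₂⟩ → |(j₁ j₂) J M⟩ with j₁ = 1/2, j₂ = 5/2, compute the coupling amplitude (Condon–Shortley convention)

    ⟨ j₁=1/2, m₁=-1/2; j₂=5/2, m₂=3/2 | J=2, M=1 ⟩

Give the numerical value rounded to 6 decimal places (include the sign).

√[5·1!0!4!/6! · 0!1!4!1!3!1!] = √(24)
  +(−1)^1/∏(1,0,0,3,0,1)! = -1/6  (running -1/6)
⟨..|..⟩ = √(24)·(-1/6) = -0.816497

-0.816497  (= −√(2/3))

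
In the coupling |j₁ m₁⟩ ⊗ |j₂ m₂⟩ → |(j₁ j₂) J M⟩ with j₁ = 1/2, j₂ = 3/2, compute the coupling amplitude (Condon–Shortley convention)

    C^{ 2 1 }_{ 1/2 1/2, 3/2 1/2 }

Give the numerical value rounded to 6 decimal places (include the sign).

+0.866025

√[5·0!1!3!/5! · 1!0!2!1!3!1!] = √(3)
  +(−1)^0/∏(0,0,0,2,1,1)! = 1/2  (running 1/2)
⟨..|..⟩ = √(3)·(1/2) = +0.866025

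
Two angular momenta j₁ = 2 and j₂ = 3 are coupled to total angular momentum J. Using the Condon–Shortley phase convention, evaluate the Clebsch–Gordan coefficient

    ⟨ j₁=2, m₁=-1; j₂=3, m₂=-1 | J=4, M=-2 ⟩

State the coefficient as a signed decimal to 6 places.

−√(1/28) ≈ -0.188982

triangle: 1!·3!·5!/10! = 720/3628800
(j±m)!: 1!·3!·2!·4!·2!·6! = 414720
prefactor² = (2J+1)·Δ·N² = 5184/7
  k=0: +1/(0!·1!·3!·2!·0!·3!) = 1/72
  k=1: −1/(1!·0!·2!·1!·1!·4!) = -1/48
Σ = -1/144  ⇒  CG² = 5184/7·(-1/144)² = 1/28
CG = −√(1/28) = -0.188982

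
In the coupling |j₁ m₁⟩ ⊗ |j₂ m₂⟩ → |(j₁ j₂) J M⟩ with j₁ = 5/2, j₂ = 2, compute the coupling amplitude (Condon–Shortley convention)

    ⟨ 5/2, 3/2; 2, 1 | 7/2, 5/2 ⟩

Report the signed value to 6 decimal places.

√[8·1!4!3!/9! · 4!1!3!1!6!1!] = √(2304/7)
  +(−1)^0/∏(0,1,1,3,3,0)! = 1/36  (running 1/36)
  +(−1)^1/∏(1,0,0,2,4,1)! = -1/48  (running 1/144)
⟨..|..⟩ = √(2304/7)·(1/144) = +0.125988

+0.125988  (= +√(1/63))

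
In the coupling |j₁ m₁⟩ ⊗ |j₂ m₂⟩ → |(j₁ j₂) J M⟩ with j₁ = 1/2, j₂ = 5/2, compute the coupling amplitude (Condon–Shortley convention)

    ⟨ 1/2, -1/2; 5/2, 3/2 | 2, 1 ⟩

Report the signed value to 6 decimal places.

−√(2/3) ≈ -0.816497

j₁+j₂−J=1  J+j₁−j₂=0  J−j₁+j₂=4  j₁+j₂+J+1=6
(j₁±m₁, j₂±m₂, J±M) = (0,1,4,1,3,1)
P² = 24
sum k=1..1:
  [1] −1/6 = -1/6
S = -1/6
C² = P²·S² = 2/3 ; C = -0.816497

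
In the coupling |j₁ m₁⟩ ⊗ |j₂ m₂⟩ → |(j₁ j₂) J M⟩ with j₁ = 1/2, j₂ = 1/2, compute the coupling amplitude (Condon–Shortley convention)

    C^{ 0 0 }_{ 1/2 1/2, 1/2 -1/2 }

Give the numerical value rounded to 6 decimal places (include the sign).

+√(1/2) = +0.707107

√[1·1!0!0!/2! · 1!0!0!1!0!0!] = √(1/2)
  +(−1)^0/∏(0,1,0,0,0,0)! = 1  (running 1)
⟨..|..⟩ = √(1/2)·(1) = +0.707107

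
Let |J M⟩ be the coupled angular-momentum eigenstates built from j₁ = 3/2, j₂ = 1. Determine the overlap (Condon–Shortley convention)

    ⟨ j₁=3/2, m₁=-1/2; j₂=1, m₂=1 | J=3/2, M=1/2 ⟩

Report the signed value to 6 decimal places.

triangle: 1!·2!·1!/5! = 2/120
(j±m)!: 1!·2!·2!·0!·2!·1! = 8
prefactor² = (2J+1)·Δ·N² = 8/15
  k=1: −1/(1!·0!·1!·1!·1!·0!) = -1
Σ = -1  ⇒  CG² = 8/15·(-1)² = 8/15
CG = −√(8/15) = -0.730297

−√(8/15) ≈ -0.730297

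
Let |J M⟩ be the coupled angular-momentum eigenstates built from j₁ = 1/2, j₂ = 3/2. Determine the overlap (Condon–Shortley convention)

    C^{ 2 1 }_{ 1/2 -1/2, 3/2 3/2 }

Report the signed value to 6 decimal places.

+√(1/4) = +0.500000

√[5·0!1!3!/5! · 0!1!3!0!3!1!] = √(9)
  +(−1)^0/∏(0,0,1,3,0,0)! = 1/6  (running 1/6)
⟨..|..⟩ = √(9)·(1/6) = +0.500000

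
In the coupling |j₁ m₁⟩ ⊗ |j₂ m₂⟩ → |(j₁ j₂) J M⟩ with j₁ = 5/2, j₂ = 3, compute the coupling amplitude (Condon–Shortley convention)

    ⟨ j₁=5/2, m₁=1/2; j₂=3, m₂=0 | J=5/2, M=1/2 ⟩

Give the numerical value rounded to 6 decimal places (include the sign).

j₁+j₂−J=3  J+j₁−j₂=2  J−j₁+j₂=3  j₁+j₂+J+1=9
(j₁±m₁, j₂±m₂, J±M) = (3,2,3,3,3,2)
P² = 216/35
sum k=0..2:
  [0] +1/72 = 1/72
  [1] −1/4 = -1/4
  [2] +1/8 = 1/8
S = -1/9
C² = P²·S² = 8/105 ; C = -0.276026

-0.276026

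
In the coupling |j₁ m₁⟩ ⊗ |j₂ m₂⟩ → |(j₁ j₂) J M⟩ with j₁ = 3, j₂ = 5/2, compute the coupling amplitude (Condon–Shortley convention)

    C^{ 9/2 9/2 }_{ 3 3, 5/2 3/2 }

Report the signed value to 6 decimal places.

triangle: 1!×5!×4!/11! = 2880/39916800
(j±m)!: 6!×0!×4!×1!×9!×0! = 6270566400
prefactor² = (2J+1)×Δ×N² = 49766400/11
  k=0: +1/(0!×1!×0!×4!×5!×0!) = 1/2880
Σ = 1/2880  ⇒  CG² = 49766400/11×1/2880² = 6/11
CG = +√(6/11) = +0.738549

+√(6/11) = +0.738549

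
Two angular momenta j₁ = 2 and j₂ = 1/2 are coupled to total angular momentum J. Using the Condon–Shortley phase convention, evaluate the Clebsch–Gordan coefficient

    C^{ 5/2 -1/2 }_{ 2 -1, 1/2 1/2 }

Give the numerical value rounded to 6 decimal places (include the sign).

j₁+j₂−J=0  J+j₁−j₂=4  J−j₁+j₂=1  j₁+j₂+J+1=6
(j₁±m₁, j₂±m₂, J±M) = (1,3,1,0,2,3)
P² = 72/5
sum k=0..0:
  [0] +1/6 = 1/6
S = 1/6
C² = P²·S² = 2/5 ; C = +0.632456

+0.632456  (= +√(2/5))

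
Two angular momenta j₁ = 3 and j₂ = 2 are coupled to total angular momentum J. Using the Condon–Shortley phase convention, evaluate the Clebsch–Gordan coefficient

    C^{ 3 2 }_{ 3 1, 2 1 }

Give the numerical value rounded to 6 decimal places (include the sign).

−√(1/4) ≈ -0.500000

triangle: 2!×4!×2!/9! = 96/362880
(j±m)!: 4!×2!×3!×1!×5!×1! = 34560
prefactor² = (2J+1)×Δ×N² = 64
  k=1: −1/(1!×1!×1!×2!×3!×0!) = -1/12
  k=2: +1/(2!×0!×0!×1!×4!×1!) = 1/48
Σ = -1/16  ⇒  CG² = 64×(-1/16)² = 1/4
CG = −√(1/4) = -0.500000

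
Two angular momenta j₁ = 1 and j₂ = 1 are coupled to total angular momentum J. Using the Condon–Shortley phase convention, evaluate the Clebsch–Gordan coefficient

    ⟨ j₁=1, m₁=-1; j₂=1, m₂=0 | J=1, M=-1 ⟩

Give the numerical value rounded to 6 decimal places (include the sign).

-0.707107

triangle: 1!×1!×1!/4! = 1/24
(j±m)!: 0!×2!×1!×1!×0!×2! = 4
prefactor² = (2J+1)×Δ×N² = 1/2
  k=1: −1/(1!×0!×1!×0!×0!×1!) = -1
Σ = -1  ⇒  CG² = 1/2×(-1)² = 1/2
CG = −√(1/2) = -0.707107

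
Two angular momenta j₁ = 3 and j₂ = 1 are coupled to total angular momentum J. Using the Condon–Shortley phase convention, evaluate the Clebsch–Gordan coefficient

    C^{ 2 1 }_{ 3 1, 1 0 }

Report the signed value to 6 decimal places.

−√(8/21) = -0.617213

√[5·2!4!0!/7! · 4!2!1!1!3!1!] = √(96/7)
  +(−1)^1/∏(1,1,1,0,3,0)! = -1/6  (running -1/6)
⟨..|..⟩ = √(96/7)·(-1/6) = -0.617213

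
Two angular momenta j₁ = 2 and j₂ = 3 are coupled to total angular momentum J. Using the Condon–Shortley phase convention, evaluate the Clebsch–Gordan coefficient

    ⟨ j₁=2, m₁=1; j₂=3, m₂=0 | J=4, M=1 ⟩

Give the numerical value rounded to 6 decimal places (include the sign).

√[9·1!3!5!/10! · 3!1!3!3!5!3!] = √(1944/7)
  +(−1)^0/∏(0,1,1,3,2,2)! = 1/24  (running 1/24)
  +(−1)^1/∏(1,0,0,2,3,3)! = -1/72  (running 1/36)
⟨..|..⟩ = √(1944/7)·(1/36) = +0.462910

+√(3/14) = +0.462910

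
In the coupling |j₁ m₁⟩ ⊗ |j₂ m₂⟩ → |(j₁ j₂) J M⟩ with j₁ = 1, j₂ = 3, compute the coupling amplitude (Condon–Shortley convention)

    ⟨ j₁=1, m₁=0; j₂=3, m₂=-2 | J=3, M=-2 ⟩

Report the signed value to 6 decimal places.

+√(1/3) ≈ +0.577350

j₁+j₂−J=1  J+j₁−j₂=1  J−j₁+j₂=5  j₁+j₂+J+1=8
(j₁±m₁, j₂±m₂, J±M) = (1,1,1,5,1,5)
P² = 300
sum k=0..1:
  [0] +1/24 = 1/24
  [1] −1/120 = -1/120
S = 1/30
C² = P²·S² = 1/3 ; C = +0.577350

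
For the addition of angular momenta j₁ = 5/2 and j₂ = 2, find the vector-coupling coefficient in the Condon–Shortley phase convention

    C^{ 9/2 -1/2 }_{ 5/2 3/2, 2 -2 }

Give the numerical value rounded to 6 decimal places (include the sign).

+0.199205

j₁+j₂−J=0  J+j₁−j₂=5  J−j₁+j₂=4  j₁+j₂+J+1=10
(j₁±m₁, j₂±m₂, J±M) = (4,1,0,4,4,5)
P² = 92160/7
sum k=0..0:
  [0] +1/576 = 1/576
S = 1/576
C² = P²·S² = 5/126 ; C = +0.199205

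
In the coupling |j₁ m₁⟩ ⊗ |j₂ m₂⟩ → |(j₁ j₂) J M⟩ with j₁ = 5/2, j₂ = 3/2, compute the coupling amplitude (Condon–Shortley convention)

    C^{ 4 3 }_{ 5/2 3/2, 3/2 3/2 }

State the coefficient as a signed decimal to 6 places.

+√(5/8) ≈ +0.790569

triangle: 0!×5!×3!/9! = 720/362880
(j±m)!: 4!×1!×3!×0!×7!×1! = 725760
prefactor² = (2J+1)×Δ×N² = 12960
  k=0: +1/(0!×0!×1!×3!×4!×0!) = 1/144
Σ = 1/144  ⇒  CG² = 12960×1/144² = 5/8
CG = +√(5/8) = +0.790569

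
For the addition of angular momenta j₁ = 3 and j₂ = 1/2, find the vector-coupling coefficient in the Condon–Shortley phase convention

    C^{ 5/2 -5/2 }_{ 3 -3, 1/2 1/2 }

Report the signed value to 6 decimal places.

√[6·1!5!0!/7! · 0!6!1!0!0!5!] = √(86400/7)
  +(−1)^1/∏(1,0,5,0,0,0)! = -1/120  (running -1/120)
⟨..|..⟩ = √(86400/7)·(-1/120) = -0.925820

−√(6/7) = -0.925820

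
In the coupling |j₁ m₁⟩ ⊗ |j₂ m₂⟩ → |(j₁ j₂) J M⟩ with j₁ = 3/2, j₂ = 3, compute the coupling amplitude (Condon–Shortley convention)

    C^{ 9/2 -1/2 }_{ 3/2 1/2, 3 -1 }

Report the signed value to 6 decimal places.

√[10·0!3!6!/10! · 2!1!2!4!4!5!] = √(23040/7)
  +(−1)^0/∏(0,0,1,2,2,4)! = 1/96  (running 1/96)
⟨..|..⟩ = √(23040/7)·(1/96) = +0.597614

+0.597614  (= +√(5/14))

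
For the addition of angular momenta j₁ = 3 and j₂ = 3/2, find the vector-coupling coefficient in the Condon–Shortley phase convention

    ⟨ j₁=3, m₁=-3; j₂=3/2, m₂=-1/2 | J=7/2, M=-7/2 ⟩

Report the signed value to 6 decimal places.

√[8·1!5!2!/9! · 0!6!1!2!0!7!] = √(38400)
  +(−1)^1/∏(1,0,5,0,0,2)! = -1/240  (running -1/240)
⟨..|..⟩ = √(38400)·(-1/240) = -0.816497

−√(2/3) ≈ -0.816497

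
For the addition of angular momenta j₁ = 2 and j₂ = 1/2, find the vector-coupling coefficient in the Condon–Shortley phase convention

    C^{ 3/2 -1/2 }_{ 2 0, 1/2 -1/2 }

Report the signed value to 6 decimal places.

j₁+j₂−J=1  J+j₁−j₂=3  J−j₁+j₂=0  j₁+j₂+J+1=5
(j₁±m₁, j₂±m₂, J±M) = (2,2,0,1,1,2)
P² = 8/5
sum k=0..0:
  [0] +1/2 = 1/2
S = 1/2
C² = P²·S² = 2/5 ; C = +0.632456

+√(2/5) = +0.632456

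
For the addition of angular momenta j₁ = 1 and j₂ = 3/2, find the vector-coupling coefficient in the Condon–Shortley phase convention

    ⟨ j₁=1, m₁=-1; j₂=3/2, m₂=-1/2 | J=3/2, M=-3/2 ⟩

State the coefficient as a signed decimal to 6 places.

−√(2/5) = -0.632456

triangle: 1!×1!×2!/5! = 2/120
(j±m)!: 0!×2!×1!×2!×0!×3! = 24
prefactor² = (2J+1)×Δ×N² = 8/5
  k=1: −1/(1!×0!×1!×0!×0!×2!) = -1/2
Σ = -1/2  ⇒  CG² = 8/5×(-1/2)² = 2/5
CG = −√(2/5) = -0.632456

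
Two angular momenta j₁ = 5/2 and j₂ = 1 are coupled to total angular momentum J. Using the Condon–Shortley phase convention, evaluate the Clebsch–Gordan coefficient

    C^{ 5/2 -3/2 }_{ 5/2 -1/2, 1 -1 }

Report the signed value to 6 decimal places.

+0.676123  (= +√(16/35))

triangle: 1!×4!×1!/7! = 24/5040
(j±m)!: 2!×3!×0!×2!×1!×4! = 576
prefactor² = (2J+1)×Δ×N² = 576/35
  k=0: +1/(0!×1!×3!×0!×1!×1!) = 1/6
Σ = 1/6  ⇒  CG² = 576/35×1/6² = 16/35
CG = +√(16/35) = +0.676123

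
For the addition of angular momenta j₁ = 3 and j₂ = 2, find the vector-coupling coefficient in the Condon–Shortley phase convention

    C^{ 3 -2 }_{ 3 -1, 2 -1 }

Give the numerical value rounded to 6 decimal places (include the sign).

j₁+j₂−J=2  J+j₁−j₂=4  J−j₁+j₂=2  j₁+j₂+J+1=9
(j₁±m₁, j₂±m₂, J±M) = (2,4,1,3,1,5)
P² = 64
sum k=0..1:
  [0] +1/48 = 1/48
  [1] −1/12 = -1/12
S = -1/16
C² = P²·S² = 1/4 ; C = -0.500000

−√(1/4) = -0.500000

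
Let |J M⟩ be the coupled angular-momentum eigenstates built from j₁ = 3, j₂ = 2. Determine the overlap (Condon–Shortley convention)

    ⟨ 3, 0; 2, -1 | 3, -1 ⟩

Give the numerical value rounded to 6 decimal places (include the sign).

-0.182574  (= −√(1/30))

j₁+j₂−J=2  J+j₁−j₂=4  J−j₁+j₂=2  j₁+j₂+J+1=9
(j₁±m₁, j₂±m₂, J±M) = (3,3,1,3,2,4)
P² = 96/5
sum k=0..1:
  [0] +1/12 = 1/12
  [1] −1/8 = -1/8
S = -1/24
C² = P²·S² = 1/30 ; C = -0.182574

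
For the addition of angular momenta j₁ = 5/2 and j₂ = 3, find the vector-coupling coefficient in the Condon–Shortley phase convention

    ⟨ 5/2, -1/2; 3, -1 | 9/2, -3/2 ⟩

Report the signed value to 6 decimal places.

√[10·1!4!5!/11! · 2!3!2!4!3!6!] = √(138240/77)
  +(−1)^0/∏(0,1,3,2,1,3)! = 1/72  (running 1/72)
  +(−1)^1/∏(1,0,2,1,2,4)! = -1/96  (running 1/288)
⟨..|..⟩ = √(138240/77)·(1/288) = +0.147122

+√(5/231) ≈ +0.147122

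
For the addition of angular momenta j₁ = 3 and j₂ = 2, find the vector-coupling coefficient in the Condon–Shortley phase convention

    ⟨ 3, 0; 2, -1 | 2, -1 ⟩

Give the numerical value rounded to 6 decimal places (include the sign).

j₁+j₂−J=3  J+j₁−j₂=3  J−j₁+j₂=1  j₁+j₂+J+1=8
(j₁±m₁, j₂±m₂, J±M) = (3,3,1,3,1,3)
P² = 81/14
sum k=0..1:
  [0] +1/36 = 1/36
  [1] −1/4 = -1/4
S = -2/9
C² = P²·S² = 2/7 ; C = -0.534522

−√(2/7) ≈ -0.534522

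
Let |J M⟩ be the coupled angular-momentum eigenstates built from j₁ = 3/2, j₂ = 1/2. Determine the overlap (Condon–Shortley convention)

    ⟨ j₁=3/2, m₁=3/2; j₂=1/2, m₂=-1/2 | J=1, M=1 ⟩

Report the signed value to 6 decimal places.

+√(3/4) ≈ +0.866025

√[3·1!2!0!/4! · 3!0!0!1!2!0!] = √(3)
  +(−1)^0/∏(0,1,0,0,2,0)! = 1/2  (running 1/2)
⟨..|..⟩ = √(3)·(1/2) = +0.866025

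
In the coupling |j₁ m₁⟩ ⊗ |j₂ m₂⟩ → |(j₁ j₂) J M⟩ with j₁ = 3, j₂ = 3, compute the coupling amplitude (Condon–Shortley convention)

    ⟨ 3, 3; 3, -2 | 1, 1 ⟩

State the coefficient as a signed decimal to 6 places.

+0.327327

√[3·5!1!1!/8! · 6!0!1!5!2!0!] = √(10800/7)
  +(−1)^0/∏(0,5,0,1,1,0)! = 1/120  (running 1/120)
⟨..|..⟩ = √(10800/7)·(1/120) = +0.327327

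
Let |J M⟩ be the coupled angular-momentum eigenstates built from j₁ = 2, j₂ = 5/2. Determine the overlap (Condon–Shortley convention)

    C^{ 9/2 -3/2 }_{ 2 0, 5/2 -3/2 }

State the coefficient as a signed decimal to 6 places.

+0.597614

j₁+j₂−J=0  J+j₁−j₂=4  J−j₁+j₂=5  j₁+j₂+J+1=10
(j₁±m₁, j₂±m₂, J±M) = (2,2,1,4,3,6)
P² = 23040/7
sum k=0..0:
  [0] +1/96 = 1/96
S = 1/96
C² = P²·S² = 5/14 ; C = +0.597614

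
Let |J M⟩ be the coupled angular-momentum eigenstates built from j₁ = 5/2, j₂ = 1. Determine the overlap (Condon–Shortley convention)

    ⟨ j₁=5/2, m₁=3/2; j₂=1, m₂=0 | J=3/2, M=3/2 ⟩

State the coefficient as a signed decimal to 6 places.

-0.516398  (= −√(4/15))

j₁+j₂−J=2  J+j₁−j₂=3  J−j₁+j₂=0  j₁+j₂+J+1=6
(j₁±m₁, j₂±m₂, J±M) = (4,1,1,1,3,0)
P² = 48/5
sum k=1..1:
  [1] −1/6 = -1/6
S = -1/6
C² = P²·S² = 4/15 ; C = -0.516398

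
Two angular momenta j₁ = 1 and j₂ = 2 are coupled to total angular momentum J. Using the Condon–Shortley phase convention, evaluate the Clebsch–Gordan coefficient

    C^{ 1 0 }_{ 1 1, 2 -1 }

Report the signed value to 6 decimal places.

j₁+j₂−J=2  J+j₁−j₂=0  J−j₁+j₂=2  j₁+j₂+J+1=5
(j₁±m₁, j₂±m₂, J±M) = (2,0,1,3,1,1)
P² = 6/5
sum k=0..0:
  [0] +1/2 = 1/2
S = 1/2
C² = P²·S² = 3/10 ; C = +0.547723

+0.547723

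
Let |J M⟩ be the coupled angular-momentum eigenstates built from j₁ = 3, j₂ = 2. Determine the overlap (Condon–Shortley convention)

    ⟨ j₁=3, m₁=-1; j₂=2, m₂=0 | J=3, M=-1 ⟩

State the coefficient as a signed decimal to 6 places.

triangle: 2!*4!*2!/9! = 96/362880
(j±m)!: 2!*4!*2!*2!*2!*4! = 9216
prefactor² = (2J+1)*Δ*N² = 256/15
  k=0: +1/(0!*2!*4!*2!*0!*0!) = 1/96
  k=1: −1/(1!*1!*3!*1!*1!*1!) = -1/6
  k=2: +1/(2!*0!*2!*0!*2!*2!) = 1/16
Σ = -3/32  ⇒  CG² = 256/15*(-3/32)² = 3/20
CG = −√(3/20) = -0.387298

−√(3/20) = -0.387298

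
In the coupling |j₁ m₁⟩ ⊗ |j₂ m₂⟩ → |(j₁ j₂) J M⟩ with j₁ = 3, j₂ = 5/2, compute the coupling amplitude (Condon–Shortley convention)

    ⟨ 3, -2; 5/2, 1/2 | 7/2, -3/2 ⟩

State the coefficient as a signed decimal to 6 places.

triangle: 2!·4!·3!/10! = 288/3628800
(j±m)!: 1!·5!·3!·2!·2!·5! = 345600
prefactor² = (2J+1)·Δ·N² = 1536/7
  k=1: −1/(1!·1!·4!·2!·0!·1!) = -1/48
  k=2: +1/(2!·0!·3!·1!·1!·2!) = 1/24
Σ = 1/48  ⇒  CG² = 1536/7·1/48² = 2/21
CG = +√(2/21) = +0.308607

+√(2/21) ≈ +0.308607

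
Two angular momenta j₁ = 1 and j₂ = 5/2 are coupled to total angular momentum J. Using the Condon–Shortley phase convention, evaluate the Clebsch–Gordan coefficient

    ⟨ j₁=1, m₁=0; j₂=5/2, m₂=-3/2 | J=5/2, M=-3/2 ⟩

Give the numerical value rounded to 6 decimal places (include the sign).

+√(9/35) ≈ +0.507093

√[6·1!1!4!/7! · 1!1!1!4!1!4!] = √(576/35)
  +(−1)^0/∏(0,1,1,1,0,3)! = 1/6  (running 1/6)
  +(−1)^1/∏(1,0,0,0,1,4)! = -1/24  (running 1/8)
⟨..|..⟩ = √(576/35)·(1/8) = +0.507093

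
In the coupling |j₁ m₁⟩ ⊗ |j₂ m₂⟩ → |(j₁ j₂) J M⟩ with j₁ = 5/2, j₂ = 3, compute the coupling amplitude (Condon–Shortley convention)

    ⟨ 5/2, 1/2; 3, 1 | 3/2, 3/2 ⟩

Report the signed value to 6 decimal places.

√[4·4!1!2!/8! · 3!2!4!2!3!0!] = √(576/35)
  +(−1)^2/∏(2,2,0,2,1,0)! = 1/8  (running 1/8)
⟨..|..⟩ = √(576/35)·(1/8) = +0.507093

+√(9/35) = +0.507093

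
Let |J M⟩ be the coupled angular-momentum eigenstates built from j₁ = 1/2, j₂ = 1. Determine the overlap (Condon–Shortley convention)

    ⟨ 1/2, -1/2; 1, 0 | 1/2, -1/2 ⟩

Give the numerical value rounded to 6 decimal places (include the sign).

j₁+j₂−J=1  J+j₁−j₂=0  J−j₁+j₂=1  j₁+j₂+J+1=3
(j₁±m₁, j₂±m₂, J±M) = (0,1,1,1,0,1)
P² = 1/3
sum k=1..1:
  [1] −1/1 = -1
S = -1
C² = P²·S² = 1/3 ; C = -0.577350

-0.577350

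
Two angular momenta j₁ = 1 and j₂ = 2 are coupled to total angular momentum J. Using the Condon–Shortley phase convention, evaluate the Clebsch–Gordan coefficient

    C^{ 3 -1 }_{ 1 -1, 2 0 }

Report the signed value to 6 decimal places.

√[7·0!2!4!/7! · 0!2!2!2!2!4!] = √(128/5)
  +(−1)^0/∏(0,0,2,2,0,2)! = 1/8  (running 1/8)
⟨..|..⟩ = √(128/5)·(1/8) = +0.632456

+√(2/5) ≈ +0.632456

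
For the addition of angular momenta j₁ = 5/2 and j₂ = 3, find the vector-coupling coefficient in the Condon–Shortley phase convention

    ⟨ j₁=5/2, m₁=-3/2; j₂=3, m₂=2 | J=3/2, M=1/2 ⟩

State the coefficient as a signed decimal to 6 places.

−√(1/21) = -0.218218

√[4·4!1!2!/8! · 1!4!5!1!2!1!] = √(192/7)
  +(−1)^3/∏(3,1,1,2,0,0)! = -1/12  (running -1/12)
  +(−1)^4/∏(4,0,0,1,1,1)! = 1/24  (running -1/24)
⟨..|..⟩ = √(192/7)·(-1/24) = -0.218218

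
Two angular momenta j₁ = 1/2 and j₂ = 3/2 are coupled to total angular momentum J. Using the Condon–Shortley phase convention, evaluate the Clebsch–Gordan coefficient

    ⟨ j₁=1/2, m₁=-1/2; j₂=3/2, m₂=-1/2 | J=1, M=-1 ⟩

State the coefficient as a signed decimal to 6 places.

−√(1/4) = -0.500000

j₁+j₂−J=1  J+j₁−j₂=0  J−j₁+j₂=2  j₁+j₂+J+1=4
(j₁±m₁, j₂±m₂, J±M) = (0,1,1,2,0,2)
P² = 1
sum k=1..1:
  [1] −1/2 = -1/2
S = -1/2
C² = P²·S² = 1/4 ; C = -0.500000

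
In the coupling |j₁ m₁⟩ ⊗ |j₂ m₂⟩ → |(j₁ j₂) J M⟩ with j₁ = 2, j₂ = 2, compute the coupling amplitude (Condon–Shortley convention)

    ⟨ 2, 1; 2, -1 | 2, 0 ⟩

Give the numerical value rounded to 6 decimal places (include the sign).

√[5·2!2!2!/7! · 3!1!1!3!2!2!] = √(8/7)
  +(−1)^0/∏(0,2,1,1,1,1)! = 1/2  (running 1/2)
  +(−1)^1/∏(1,1,0,0,2,2)! = -1/4  (running 1/4)
⟨..|..⟩ = √(8/7)·(1/4) = +0.267261

+√(1/14) ≈ +0.267261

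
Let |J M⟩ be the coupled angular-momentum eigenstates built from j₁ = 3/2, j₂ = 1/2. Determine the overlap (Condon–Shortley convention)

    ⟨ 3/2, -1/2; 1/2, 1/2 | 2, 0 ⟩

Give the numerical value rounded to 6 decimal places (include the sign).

+√(1/2) ≈ +0.707107

triangle: 0!*3!*1!/5! = 6/120
(j±m)!: 1!*2!*1!*0!*2!*2! = 8
prefactor² = (2J+1)*Δ*N² = 2
  k=0: +1/(0!*0!*2!*1!*1!*0!) = 1/2
Σ = 1/2  ⇒  CG² = 2*1/2² = 1/2
CG = +√(1/2) = +0.707107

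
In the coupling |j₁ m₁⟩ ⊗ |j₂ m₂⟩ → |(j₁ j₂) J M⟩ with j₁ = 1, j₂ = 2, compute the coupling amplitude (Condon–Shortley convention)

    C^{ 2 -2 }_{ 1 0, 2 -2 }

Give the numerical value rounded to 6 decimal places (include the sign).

+0.816497  (= +√(2/3))

triangle: 1!·1!·3!/6! = 6/720
(j±m)!: 1!·1!·0!·4!·0!·4! = 576
prefactor² = (2J+1)·Δ·N² = 24
  k=0: +1/(0!·1!·1!·0!·0!·3!) = 1/6
Σ = 1/6  ⇒  CG² = 24·1/6² = 2/3
CG = +√(2/3) = +0.816497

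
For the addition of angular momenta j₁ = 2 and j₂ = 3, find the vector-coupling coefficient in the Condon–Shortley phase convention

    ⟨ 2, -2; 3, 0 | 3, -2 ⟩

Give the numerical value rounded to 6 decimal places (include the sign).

triangle: 2!*2!*4!/9! = 96/362880
(j±m)!: 0!*4!*3!*3!*1!*5! = 103680
prefactor² = (2J+1)*Δ*N² = 192
  k=2: +1/(2!*0!*2!*1!*0!*3!) = 1/24
Σ = 1/24  ⇒  CG² = 192*1/24² = 1/3
CG = +√(1/3) = +0.577350

+√(1/3) = +0.577350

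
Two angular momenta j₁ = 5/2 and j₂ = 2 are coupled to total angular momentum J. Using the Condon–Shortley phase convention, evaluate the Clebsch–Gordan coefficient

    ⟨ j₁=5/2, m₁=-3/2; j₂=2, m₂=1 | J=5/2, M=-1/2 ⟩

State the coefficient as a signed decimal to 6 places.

j₁+j₂−J=2  J+j₁−j₂=3  J−j₁+j₂=2  j₁+j₂+J+1=8
(j₁±m₁, j₂±m₂, J±M) = (1,4,3,1,2,3)
P² = 216/35
sum k=1..2:
  [1] −1/12 = -1/12
  [2] +1/4 = 1/4
S = 1/6
C² = P²·S² = 6/35 ; C = +0.414039

+0.414039  (= +√(6/35))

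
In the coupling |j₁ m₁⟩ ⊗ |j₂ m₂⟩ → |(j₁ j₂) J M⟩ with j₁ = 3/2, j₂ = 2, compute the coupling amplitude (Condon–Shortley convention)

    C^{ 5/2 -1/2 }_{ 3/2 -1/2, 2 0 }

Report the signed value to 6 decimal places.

triangle: 1!×2!×3!/7! = 12/5040
(j±m)!: 1!×2!×2!×2!×2!×3! = 96
prefactor² = (2J+1)×Δ×N² = 48/35
  k=0: +1/(0!×1!×2!×2!×0!×1!) = 1/4
  k=1: −1/(1!×0!×1!×1!×1!×2!) = -1/2
Σ = -1/4  ⇒  CG² = 48/35×(-1/4)² = 3/35
CG = −√(3/35) = -0.292770

-0.292770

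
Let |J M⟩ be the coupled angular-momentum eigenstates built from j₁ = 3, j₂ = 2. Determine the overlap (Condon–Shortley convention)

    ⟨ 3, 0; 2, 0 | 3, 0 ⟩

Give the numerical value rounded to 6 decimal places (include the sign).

triangle: 2!*4!*2!/9! = 96/362880
(j±m)!: 3!*3!*2!*2!*3!*3! = 5184
prefactor² = (2J+1)*Δ*N² = 48/5
  k=0: +1/(0!*2!*3!*2!*1!*0!) = 1/24
  k=1: −1/(1!*1!*2!*1!*2!*1!) = -1/4
  k=2: +1/(2!*0!*1!*0!*3!*2!) = 1/24
Σ = -1/6  ⇒  CG² = 48/5*(-1/6)² = 4/15
CG = −√(4/15) = -0.516398

−√(4/15) = -0.516398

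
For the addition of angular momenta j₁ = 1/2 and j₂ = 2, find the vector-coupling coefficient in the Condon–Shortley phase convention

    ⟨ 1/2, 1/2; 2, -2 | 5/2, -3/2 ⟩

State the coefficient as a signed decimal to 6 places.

+√(1/5) ≈ +0.447214

j₁+j₂−J=0  J+j₁−j₂=1  J−j₁+j₂=4  j₁+j₂+J+1=6
(j₁±m₁, j₂±m₂, J±M) = (1,0,0,4,1,4)
P² = 576/5
sum k=0..0:
  [0] +1/24 = 1/24
S = 1/24
C² = P²·S² = 1/5 ; C = +0.447214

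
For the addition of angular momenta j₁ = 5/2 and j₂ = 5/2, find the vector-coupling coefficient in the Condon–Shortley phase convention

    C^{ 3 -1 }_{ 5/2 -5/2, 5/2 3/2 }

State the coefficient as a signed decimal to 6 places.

+0.577350

√[7·2!3!3!/9! · 0!5!4!1!2!4!] = √(192)
  +(−1)^2/∏(2,0,3,2,0,1)! = 1/24  (running 1/24)
⟨..|..⟩ = √(192)·(1/24) = +0.577350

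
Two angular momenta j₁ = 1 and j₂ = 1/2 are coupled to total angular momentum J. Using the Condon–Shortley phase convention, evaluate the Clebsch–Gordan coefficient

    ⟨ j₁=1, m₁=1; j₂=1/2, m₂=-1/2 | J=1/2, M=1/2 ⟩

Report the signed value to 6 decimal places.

+√(2/3) ≈ +0.816497

√[2·1!1!0!/3! · 2!0!0!1!1!0!] = √(2/3)
  +(−1)^0/∏(0,1,0,0,1,0)! = 1  (running 1)
⟨..|..⟩ = √(2/3)·(1) = +0.816497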